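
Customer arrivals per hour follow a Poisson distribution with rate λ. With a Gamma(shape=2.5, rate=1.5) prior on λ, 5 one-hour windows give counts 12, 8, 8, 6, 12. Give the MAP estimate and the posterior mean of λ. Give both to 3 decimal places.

MAP: 7.308. Posterior mean: 7.462.

Σ counts = 46. Posterior: Gamma(shape = 2.5+46 = 48.5, rate = 1.5+5 = 6.5).
Mode = (α−1)/β = 47.5/6.5 = 7.308.
Mean = α/β = 48.5/6.5 = 7.462.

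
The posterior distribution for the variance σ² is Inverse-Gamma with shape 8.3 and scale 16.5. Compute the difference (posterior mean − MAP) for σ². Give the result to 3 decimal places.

Mode = β/(α+1) = 16.5/9.3 = 1.774.
Mean = β/(α−1) = 16.5/7.3 = 2.260.
Difference = 2.260 − 1.774 = 0.486.
The posterior is right-skewed, so the mean exceeds the mode.

0.486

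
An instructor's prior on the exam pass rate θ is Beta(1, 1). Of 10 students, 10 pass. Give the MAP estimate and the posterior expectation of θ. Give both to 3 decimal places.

Posterior: Beta(1+10, 1+0) = Beta(11, 1).
Since β = 1 ≤ 1 and α > 1, the Beta density is monotone increasing on [0,1]; the mode is at 1.
Mean = 11/(11+1) = 0.917.

MAP = 1.000; posterior mean = 0.917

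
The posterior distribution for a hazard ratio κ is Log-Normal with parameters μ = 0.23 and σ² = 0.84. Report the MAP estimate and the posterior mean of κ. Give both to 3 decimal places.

MAP: 0.543. Posterior mean: 1.916.

Mode = exp(μ − σ²) = exp(-0.61) = 0.543.
Mean = exp(μ + σ²/2) = exp(0.650) = 1.916.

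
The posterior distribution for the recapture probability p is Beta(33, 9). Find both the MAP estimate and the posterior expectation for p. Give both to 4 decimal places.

MAP = 0.8000; posterior mean = 0.7857

Mode = (33−1)/(33+9−2) = 32/40 = 0.8000.
Mean = 33/(33+9) = 33/42 = 0.7857.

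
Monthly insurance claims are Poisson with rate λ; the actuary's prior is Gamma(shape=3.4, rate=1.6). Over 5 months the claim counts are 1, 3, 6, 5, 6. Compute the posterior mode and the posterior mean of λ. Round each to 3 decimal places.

MAP: 3.545. Posterior mean: 3.697.

Σ counts = 21. Posterior: Gamma(shape = 3.4+21 = 24.4, rate = 1.6+5 = 6.6).
Mode = (α−1)/β = 23.4/6.6 = 3.545.
Mean = α/β = 24.4/6.6 = 3.697.
Right-skewed posterior ⇒ mode < mean.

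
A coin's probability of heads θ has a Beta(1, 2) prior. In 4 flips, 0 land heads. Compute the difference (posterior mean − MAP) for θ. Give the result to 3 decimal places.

Posterior: Beta(1+0, 2+4) = Beta(1, 6).
Since α = 1 ≤ 1 and β > 1, the Beta density is monotone decreasing on [0,1]; the mode is at 0.
Mean = 1/(1+6) = 0.143.
Difference = 0.143 − 0.000 = 0.143.

0.143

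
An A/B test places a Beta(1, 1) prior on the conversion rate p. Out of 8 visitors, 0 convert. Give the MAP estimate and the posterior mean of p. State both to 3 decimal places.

Posterior: Beta(1+0, 1+8) = Beta(1, 9).
Since α = 1 ≤ 1 and β > 1, the Beta density is monotone decreasing on [0,1]; the mode is at 0.
Mean = 1/(1+9) = 0.100.
Mean > mode: the posterior has a right tail.

MAP estimate = 0.000, posterior mean = 0.100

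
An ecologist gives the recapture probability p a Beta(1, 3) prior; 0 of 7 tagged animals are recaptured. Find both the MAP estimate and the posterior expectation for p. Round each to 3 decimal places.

MAP: 0.000. Posterior mean: 0.091.

Posterior: Beta(1+0, 3+7) = Beta(1, 10).
Since α = 1 ≤ 1 and β > 1, the Beta density is monotone decreasing on [0,1]; the mode is at 0.
Mean = 1/(1+10) = 0.091.
The posterior is right-skewed, so the mean exceeds the mode.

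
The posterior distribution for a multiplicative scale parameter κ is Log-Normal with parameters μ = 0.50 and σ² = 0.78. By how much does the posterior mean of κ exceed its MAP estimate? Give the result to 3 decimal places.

Mode = exp(μ − σ²) = exp(-0.28) = 0.756.
Mean = exp(μ + σ²/2) = exp(0.890) = 2.435.
Difference = 2.435 − 0.756 = 1.679.

1.679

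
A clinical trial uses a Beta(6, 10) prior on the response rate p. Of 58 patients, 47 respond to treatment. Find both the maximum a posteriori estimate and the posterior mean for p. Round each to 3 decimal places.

maximum a posteriori estimate = 0.722, posterior mean = 0.716

Posterior: Beta(6+47, 10+11) = Beta(53, 21).
Mode = (53−1)/(53+21−2) = 52/72 = 0.722.
Mean = 53/(53+21) = 53/74 = 0.716.
Left-skewed posterior ⇒ mean < mode.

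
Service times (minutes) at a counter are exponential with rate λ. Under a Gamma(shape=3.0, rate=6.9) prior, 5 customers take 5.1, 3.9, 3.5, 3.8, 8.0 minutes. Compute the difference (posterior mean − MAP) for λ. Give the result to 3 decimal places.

Σ times = 24.3. Posterior: Gamma(shape = 3.0+5 = 8.0, rate = 6.9+24.3 = 31.2).
Mode = (α−1)/β = 7.0/31.2 = 0.224.
Mean = α/β = 8.0/31.2 = 0.256.
Difference = 0.256 − 0.224 = 0.032.

0.032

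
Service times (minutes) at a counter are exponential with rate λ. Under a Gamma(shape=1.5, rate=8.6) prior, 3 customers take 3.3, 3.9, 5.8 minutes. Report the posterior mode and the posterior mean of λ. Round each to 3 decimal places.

λ_MAP = 0.162, E[λ|data] = 0.208

Σ times = 13.0. Posterior: Gamma(shape = 1.5+3 = 4.5, rate = 8.6+13.0 = 21.6).
Mode = (α−1)/β = 3.5/21.6 = 0.162.
Mean = α/β = 4.5/21.6 = 0.208.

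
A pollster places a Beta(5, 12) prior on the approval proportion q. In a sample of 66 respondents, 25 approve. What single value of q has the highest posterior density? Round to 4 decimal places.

0.3580

Posterior: Beta(5+25, 12+41) = Beta(30, 53).
Mode = (30−1)/(30+53−2) = 29/81 = 0.3580.
Mean = 30/(30+53) = 30/83 = 0.3614.
This is the posterior mode — the MAP estimate.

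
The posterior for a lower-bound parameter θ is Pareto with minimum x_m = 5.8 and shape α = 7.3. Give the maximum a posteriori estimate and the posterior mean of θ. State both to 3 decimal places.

The Pareto density is strictly decreasing on [x_m, ∞), so the mode is x_m = 5.800.
Mean = α·x_m/(α−1) = 7.3·5.8/6.3 = 6.721.
The mean is pulled above the mode by the posterior's right skew.

MAP: 5.800. Posterior mean: 6.721.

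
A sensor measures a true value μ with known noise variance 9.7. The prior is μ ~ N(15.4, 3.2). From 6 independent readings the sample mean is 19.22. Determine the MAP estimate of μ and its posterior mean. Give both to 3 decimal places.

Posterior for μ is Normal. Precision-weighted mean: (1/3.2·15.4 + 6/9.7·19.22) / (1/3.2 + 6/9.7) = 17.938.
A Normal posterior is symmetric, so mode = mean.

MAP = 17.938; posterior mean = 17.938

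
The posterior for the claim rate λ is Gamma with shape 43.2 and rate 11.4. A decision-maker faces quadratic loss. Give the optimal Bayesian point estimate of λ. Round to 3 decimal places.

Mode = (α−1)/β = 42.2/11.4 = 3.702.
Mean = α/β = 43.2/11.4 = 3.789.
Quadratic loss ⇒ the optimal estimator is the posterior mean.

3.789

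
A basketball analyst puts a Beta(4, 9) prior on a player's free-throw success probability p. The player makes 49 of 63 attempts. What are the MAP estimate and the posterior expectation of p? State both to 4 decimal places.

Posterior: Beta(4+49, 9+14) = Beta(53, 23).
Mode = (53−1)/(53+23−2) = 52/74 = 0.7027.
Mean = 53/(53+23) = 53/76 = 0.6974.

p_MAP = 0.7027, E[p|data] = 0.6974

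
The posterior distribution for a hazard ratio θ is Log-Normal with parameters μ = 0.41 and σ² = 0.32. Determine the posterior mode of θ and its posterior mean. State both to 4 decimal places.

Mode = exp(μ − σ²) = exp(0.09) = 1.0942.
Mean = exp(μ + σ²/2) = exp(0.570) = 1.7683.

θ_MAP = 1.0942, E[θ|data] = 1.7683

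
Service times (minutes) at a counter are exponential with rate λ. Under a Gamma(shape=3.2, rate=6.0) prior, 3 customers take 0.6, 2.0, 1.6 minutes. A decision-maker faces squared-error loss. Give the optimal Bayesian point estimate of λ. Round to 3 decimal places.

Σ times = 4.2. Posterior: Gamma(shape = 3.2+3 = 6.2, rate = 6.0+4.2 = 10.2).
Mode = (α−1)/β = 5.2/10.2 = 0.510.
Mean = α/β = 6.2/10.2 = 0.608.
Squared-error loss ⇒ the optimal estimator is the posterior mean.

0.608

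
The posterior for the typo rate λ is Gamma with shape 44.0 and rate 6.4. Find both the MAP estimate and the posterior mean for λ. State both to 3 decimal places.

Mode = (α−1)/β = 43.0/6.4 = 6.719.
Mean = α/β = 44.0/6.4 = 6.875.
Right-skewed posterior ⇒ mode < mean.

MAP estimate = 6.719, posterior mean = 6.875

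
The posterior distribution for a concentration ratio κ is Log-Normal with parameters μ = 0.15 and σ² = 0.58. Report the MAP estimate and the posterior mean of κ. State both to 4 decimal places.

MAP = 0.6505, posterior mean = 1.5527

Mode = exp(μ − σ²) = exp(-0.43) = 0.6505.
Mean = exp(μ + σ²/2) = exp(0.440) = 1.5527.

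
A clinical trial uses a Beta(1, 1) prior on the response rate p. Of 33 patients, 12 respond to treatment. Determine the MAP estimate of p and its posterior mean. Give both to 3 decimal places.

p_MAP = 0.364, E[p|data] = 0.371

Posterior: Beta(1+12, 1+21) = Beta(13, 22).
Mode = (13−1)/(13+22−2) = 12/33 = 0.364.
With a flat prior the MAP equals the MLE, 12/33.
Mean = 13/(13+22) = 13/35 = 0.371.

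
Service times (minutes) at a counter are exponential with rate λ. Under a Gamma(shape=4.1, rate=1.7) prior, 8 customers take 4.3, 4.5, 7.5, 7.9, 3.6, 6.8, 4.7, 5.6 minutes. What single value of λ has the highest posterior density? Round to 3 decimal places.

Σ times = 44.9. Posterior: Gamma(shape = 4.1+8 = 12.1, rate = 1.7+44.9 = 46.6).
Mode = (α−1)/β = 11.1/46.6 = 0.238.
Mean = α/β = 12.1/46.6 = 0.260.
This is the posterior mode — the MAP estimate.

0.238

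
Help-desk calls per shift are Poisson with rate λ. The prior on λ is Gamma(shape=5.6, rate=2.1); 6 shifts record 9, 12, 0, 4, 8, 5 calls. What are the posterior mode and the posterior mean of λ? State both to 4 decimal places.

Σ counts = 38. Posterior: Gamma(shape = 5.6+38 = 43.6, rate = 2.1+6 = 8.1).
Mode = (α−1)/β = 42.6/8.1 = 5.2593.
Mean = α/β = 43.6/8.1 = 5.3827.

MAP: 5.2593. Posterior mean: 5.3827.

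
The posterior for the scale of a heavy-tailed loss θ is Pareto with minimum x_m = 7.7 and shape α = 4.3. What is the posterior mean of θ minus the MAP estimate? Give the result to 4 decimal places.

The Pareto density is strictly decreasing on [x_m, ∞), so the mode is x_m = 7.7000.
Mean = α·x_m/(α−1) = 4.3·7.7/3.3 = 10.0333.
Difference = 10.0333 − 7.7000 = 2.3333.
Right-skewed posterior ⇒ mode < mean.

2.3333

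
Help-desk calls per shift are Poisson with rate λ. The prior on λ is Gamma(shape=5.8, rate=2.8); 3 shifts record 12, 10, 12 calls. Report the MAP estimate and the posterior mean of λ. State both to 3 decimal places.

Σ counts = 34. Posterior: Gamma(shape = 5.8+34 = 39.8, rate = 2.8+3 = 5.8).
Mode = (α−1)/β = 38.8/5.8 = 6.690.
Mean = α/β = 39.8/5.8 = 6.862.
The posterior is right-skewed, so the mean exceeds the mode.

MAP = 6.690; posterior mean = 6.862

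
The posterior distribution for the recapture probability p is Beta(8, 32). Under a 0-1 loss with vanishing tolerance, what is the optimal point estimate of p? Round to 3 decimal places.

0.184

Mode = (8−1)/(8+32−2) = 7/38 = 0.184.
Mean = 8/(8+32) = 8/40 = 0.200.
This is the posterior mode — the MAP estimate.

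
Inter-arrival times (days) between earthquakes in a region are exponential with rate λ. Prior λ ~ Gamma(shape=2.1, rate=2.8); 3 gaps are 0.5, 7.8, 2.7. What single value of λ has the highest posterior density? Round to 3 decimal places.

0.297

Σ times = 11.0. Posterior: Gamma(shape = 2.1+3 = 5.1, rate = 2.8+11.0 = 13.8).
Mode = (α−1)/β = 4.1/13.8 = 0.297.
Mean = α/β = 5.1/13.8 = 0.370.
This is the posterior mode — the MAP estimate.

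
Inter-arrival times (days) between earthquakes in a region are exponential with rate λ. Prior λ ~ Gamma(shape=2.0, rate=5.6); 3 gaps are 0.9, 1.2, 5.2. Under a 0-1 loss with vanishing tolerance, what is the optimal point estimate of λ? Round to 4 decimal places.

Σ times = 7.3. Posterior: Gamma(shape = 2.0+3 = 5.0, rate = 5.6+7.3 = 12.9).
Mode = (α−1)/β = 4.0/12.9 = 0.3101.
Mean = α/β = 5.0/12.9 = 0.3876.
This is the posterior mode — the MAP estimate.

0.3101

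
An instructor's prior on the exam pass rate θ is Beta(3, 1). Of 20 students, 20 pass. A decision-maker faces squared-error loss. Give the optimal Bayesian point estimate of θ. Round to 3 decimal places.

0.958

Posterior: Beta(3+20, 1+0) = Beta(23, 1).
Since β = 1 ≤ 1 and α > 1, the Beta density is monotone increasing on [0,1]; the mode is at 1.
Mean = 23/(23+1) = 0.958.
Squared-error loss ⇒ the optimal estimator is the posterior mean.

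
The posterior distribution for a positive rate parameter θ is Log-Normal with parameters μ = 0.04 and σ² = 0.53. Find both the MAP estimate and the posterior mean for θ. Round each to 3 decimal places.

θ_MAP = 0.613, E[θ|data] = 1.357

Mode = exp(μ − σ²) = exp(-0.49) = 0.613.
Mean = exp(μ + σ²/2) = exp(0.305) = 1.357.
The posterior is right-skewed, so the mean exceeds the mode.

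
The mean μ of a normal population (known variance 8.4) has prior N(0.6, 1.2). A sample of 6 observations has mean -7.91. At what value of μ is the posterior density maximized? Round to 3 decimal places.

-3.328

Posterior for μ is Normal. Precision-weighted mean: (1/1.2·0.6 + 6/8.4·-7.91) / (1/1.2 + 6/8.4) = -3.328.
A Normal posterior is symmetric, so mode = mean.
This is the posterior mode — the MAP estimate.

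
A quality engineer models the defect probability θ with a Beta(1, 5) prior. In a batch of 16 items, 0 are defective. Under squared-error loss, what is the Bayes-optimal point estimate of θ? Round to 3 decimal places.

0.045

Posterior: Beta(1+0, 5+16) = Beta(1, 21).
Since α = 1 ≤ 1 and β > 1, the Beta density is monotone decreasing on [0,1]; the mode is at 0.
Mean = 1/(1+21) = 0.045.
Squared-error loss ⇒ the optimal estimator is the posterior mean.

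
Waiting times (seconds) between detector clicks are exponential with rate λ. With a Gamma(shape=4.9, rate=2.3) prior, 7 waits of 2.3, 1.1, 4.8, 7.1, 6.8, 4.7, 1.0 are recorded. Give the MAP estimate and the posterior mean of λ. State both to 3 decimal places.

MAP estimate = 0.362, posterior mean = 0.395

Σ times = 27.8. Posterior: Gamma(shape = 4.9+7 = 11.9, rate = 2.3+27.8 = 30.1).
Mode = (α−1)/β = 10.9/30.1 = 0.362.
Mean = α/β = 11.9/30.1 = 0.395.
The mean is pulled above the mode by the posterior's right skew.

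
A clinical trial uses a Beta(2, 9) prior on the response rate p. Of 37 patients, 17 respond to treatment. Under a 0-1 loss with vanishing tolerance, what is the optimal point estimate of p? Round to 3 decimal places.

Posterior: Beta(2+17, 9+20) = Beta(19, 29).
Mode = (19−1)/(19+29−2) = 18/46 = 0.391.
Mean = 19/(19+29) = 19/48 = 0.396.
This is the posterior mode — the MAP estimate.

0.391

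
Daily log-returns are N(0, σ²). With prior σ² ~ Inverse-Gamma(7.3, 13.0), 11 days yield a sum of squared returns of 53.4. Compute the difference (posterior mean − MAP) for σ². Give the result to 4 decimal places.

0.4876

Posterior: Inverse-Gamma(shape = 7.3+11/2 = 12.8, scale = 13.0+53.4/2 = 39.7).
Mode = β/(α+1) = 39.7/13.8 = 2.8768.
Mean = β/(α−1) = 39.7/11.8 = 3.3644.
Difference = 3.3644 − 2.8768 = 0.4876.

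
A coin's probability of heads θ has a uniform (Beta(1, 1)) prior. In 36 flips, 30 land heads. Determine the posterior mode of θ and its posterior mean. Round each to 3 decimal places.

Posterior: Beta(1+30, 1+6) = Beta(31, 7).
Mode = (31−1)/(31+7−2) = 30/36 = 0.833.
With a flat prior the MAP equals the MLE, 30/36.
Mean = 31/(31+7) = 31/38 = 0.816.

MAP = 0.833; posterior mean = 0.816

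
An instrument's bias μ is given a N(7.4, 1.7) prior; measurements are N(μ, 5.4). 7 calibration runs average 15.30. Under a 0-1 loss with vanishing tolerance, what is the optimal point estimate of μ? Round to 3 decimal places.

Posterior for μ is Normal. Precision-weighted mean: (1/1.7·7.4 + 7/5.4·15.30) / (1/1.7 + 7/5.4) = 12.834.
A Normal posterior is symmetric, so mode = mean.
This is the posterior mode — the MAP estimate.

12.834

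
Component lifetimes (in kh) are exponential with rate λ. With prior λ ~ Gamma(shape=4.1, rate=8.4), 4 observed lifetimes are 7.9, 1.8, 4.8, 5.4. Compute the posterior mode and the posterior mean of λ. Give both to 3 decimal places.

MAP = 0.251; posterior mean = 0.286

Σ times = 19.9. Posterior: Gamma(shape = 4.1+4 = 8.1, rate = 8.4+19.9 = 28.3).
Mode = (α−1)/β = 7.1/28.3 = 0.251.
Mean = α/β = 8.1/28.3 = 0.286.
Right-skewed posterior ⇒ mode < mean.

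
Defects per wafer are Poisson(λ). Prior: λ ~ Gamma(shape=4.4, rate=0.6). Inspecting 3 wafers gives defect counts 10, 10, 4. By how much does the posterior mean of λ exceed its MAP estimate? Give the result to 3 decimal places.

0.278

Σ counts = 24. Posterior: Gamma(shape = 4.4+24 = 28.4, rate = 0.6+3 = 3.6).
Mode = (α−1)/β = 27.4/3.6 = 7.611.
Mean = α/β = 28.4/3.6 = 7.889.
Difference = 7.889 − 7.611 = 0.278.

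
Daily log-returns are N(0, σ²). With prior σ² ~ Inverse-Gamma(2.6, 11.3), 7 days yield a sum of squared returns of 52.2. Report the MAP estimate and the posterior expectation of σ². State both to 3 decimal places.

Posterior: Inverse-Gamma(shape = 2.6+7/2 = 6.1, scale = 11.3+52.2/2 = 37.4).
Mode = β/(α+1) = 37.4/7.1 = 5.268.
Mean = β/(α−1) = 37.4/5.1 = 7.333.

MAP estimate = 5.268, posterior expectation = 7.333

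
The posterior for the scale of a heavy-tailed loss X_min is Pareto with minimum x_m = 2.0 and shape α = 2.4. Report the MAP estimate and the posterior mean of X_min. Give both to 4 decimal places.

The Pareto density is strictly decreasing on [x_m, ∞), so the mode is x_m = 2.0000.
Mean = α·x_m/(α−1) = 2.4·2.0/1.4 = 3.4286.
The mean is pulled above the mode by the posterior's right skew.

X_min_MAP = 2.0000, E[X_min|data] = 3.4286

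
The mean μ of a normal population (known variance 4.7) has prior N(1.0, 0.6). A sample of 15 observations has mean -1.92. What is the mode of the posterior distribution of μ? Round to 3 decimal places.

Posterior for μ is Normal. Precision-weighted mean: (1/0.6·1.0 + 15/4.7·-1.92) / (1/0.6 + 15/4.7) = -0.918.
A Normal posterior is symmetric, so mode = mean.
This is the posterior mode — the MAP estimate.

-0.918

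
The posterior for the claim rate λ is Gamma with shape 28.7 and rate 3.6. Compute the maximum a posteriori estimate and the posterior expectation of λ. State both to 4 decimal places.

Mode = (α−1)/β = 27.7/3.6 = 7.6944.
Mean = α/β = 28.7/3.6 = 7.9722.

λ_MAP = 7.6944, E[λ|data] = 7.9722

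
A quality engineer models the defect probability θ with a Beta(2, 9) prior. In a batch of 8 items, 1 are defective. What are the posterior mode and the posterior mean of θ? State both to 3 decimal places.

θ_MAP = 0.118, E[θ|data] = 0.158

Posterior: Beta(2+1, 9+7) = Beta(3, 16).
Mode = (3−1)/(3+16−2) = 2/17 = 0.118.
Mean = 3/(3+16) = 3/19 = 0.158.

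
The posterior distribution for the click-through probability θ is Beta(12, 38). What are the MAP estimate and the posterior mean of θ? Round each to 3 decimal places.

MAP = 0.229; posterior mean = 0.240

Mode = (12−1)/(12+38−2) = 11/48 = 0.229.
Mean = 12/(12+38) = 12/50 = 0.240.
The mean is pulled above the mode by the posterior's right skew.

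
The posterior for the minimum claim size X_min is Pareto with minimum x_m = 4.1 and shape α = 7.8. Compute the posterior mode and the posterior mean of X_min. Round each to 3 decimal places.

The Pareto density is strictly decreasing on [x_m, ∞), so the mode is x_m = 4.100.
Mean = α·x_m/(α−1) = 7.8·4.1/6.8 = 4.703.

MAP: 4.100. Posterior mean: 4.703.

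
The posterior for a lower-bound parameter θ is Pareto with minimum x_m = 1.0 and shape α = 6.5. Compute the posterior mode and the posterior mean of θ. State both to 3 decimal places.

MAP: 1.000. Posterior mean: 1.182.

The Pareto density is strictly decreasing on [x_m, ∞), so the mode is x_m = 1.000.
Mean = α·x_m/(α−1) = 6.5·1.0/5.5 = 1.182.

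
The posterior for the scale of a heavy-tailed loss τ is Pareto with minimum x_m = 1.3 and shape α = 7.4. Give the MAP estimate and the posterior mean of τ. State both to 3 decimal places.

The Pareto density is strictly decreasing on [x_m, ∞), so the mode is x_m = 1.300.
Mean = α·x_m/(α−1) = 7.4·1.3/6.4 = 1.503.

MAP = 1.300; posterior mean = 1.503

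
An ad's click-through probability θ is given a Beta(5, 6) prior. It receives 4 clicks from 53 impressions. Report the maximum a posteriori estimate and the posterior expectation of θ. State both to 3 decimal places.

MAP: 0.129. Posterior mean: 0.141.

Posterior: Beta(5+4, 6+49) = Beta(9, 55).
Mode = (9−1)/(9+55−2) = 8/62 = 0.129.
Mean = 9/(9+55) = 9/64 = 0.141.
Mean > mode: the posterior has a right tail.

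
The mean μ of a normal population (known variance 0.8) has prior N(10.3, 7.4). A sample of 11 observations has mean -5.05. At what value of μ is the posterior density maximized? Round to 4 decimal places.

Posterior for μ is Normal. Precision-weighted mean: (1/7.4·10.3 + 11/0.8·-5.05) / (1/7.4 + 11/0.8) = -4.9006.
A Normal posterior is symmetric, so mode = mean.
This is the posterior mode — the MAP estimate.

-4.9006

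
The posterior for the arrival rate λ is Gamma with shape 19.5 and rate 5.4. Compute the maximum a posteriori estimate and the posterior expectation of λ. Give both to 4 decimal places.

Mode = (α−1)/β = 18.5/5.4 = 3.4259.
Mean = α/β = 19.5/5.4 = 3.6111.
The posterior is right-skewed, so the mean exceeds the mode.

maximum a posteriori estimate = 3.4259, posterior expectation = 3.6111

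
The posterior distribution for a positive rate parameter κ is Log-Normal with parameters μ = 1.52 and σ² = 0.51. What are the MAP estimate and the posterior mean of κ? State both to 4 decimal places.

κ_MAP = 2.7456, E[κ|data] = 5.9003

Mode = exp(μ − σ²) = exp(1.01) = 2.7456.
Mean = exp(μ + σ²/2) = exp(1.775) = 5.9003.
Mean > mode: the posterior has a right tail.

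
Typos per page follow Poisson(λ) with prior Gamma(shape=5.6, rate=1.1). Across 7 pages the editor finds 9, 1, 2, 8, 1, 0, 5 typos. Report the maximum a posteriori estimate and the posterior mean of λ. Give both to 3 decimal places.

Σ counts = 26. Posterior: Gamma(shape = 5.6+26 = 31.6, rate = 1.1+7 = 8.1).
Mode = (α−1)/β = 30.6/8.1 = 3.778.
Mean = α/β = 31.6/8.1 = 3.901.

MAP = 3.778, posterior mean = 3.901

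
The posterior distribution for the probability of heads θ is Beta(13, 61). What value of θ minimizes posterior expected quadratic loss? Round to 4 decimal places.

0.1757

Mode = (13−1)/(13+61−2) = 12/72 = 0.1667.
Mean = 13/(13+61) = 13/74 = 0.1757.
Quadratic loss ⇒ the optimal estimator is the posterior mean.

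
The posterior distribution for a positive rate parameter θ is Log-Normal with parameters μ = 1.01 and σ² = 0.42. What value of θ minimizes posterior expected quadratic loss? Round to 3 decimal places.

Mode = exp(μ − σ²) = exp(0.59) = 1.804.
Mean = exp(μ + σ²/2) = exp(1.220) = 3.387.
Quadratic loss ⇒ the optimal estimator is the posterior mean.

3.387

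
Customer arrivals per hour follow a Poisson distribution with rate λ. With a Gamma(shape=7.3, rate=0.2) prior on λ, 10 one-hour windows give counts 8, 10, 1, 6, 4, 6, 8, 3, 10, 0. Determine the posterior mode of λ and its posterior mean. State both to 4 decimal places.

Σ counts = 56. Posterior: Gamma(shape = 7.3+56 = 63.3, rate = 0.2+10 = 10.2).
Mode = (α−1)/β = 62.3/10.2 = 6.1078.
Mean = α/β = 63.3/10.2 = 6.2059.
Right-skewed posterior ⇒ mode < mean.

MAP = 6.1078, posterior mean = 6.2059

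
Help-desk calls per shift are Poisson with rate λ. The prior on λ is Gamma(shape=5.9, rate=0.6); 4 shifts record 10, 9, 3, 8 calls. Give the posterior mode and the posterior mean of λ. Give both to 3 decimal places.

λ_MAP = 7.587, E[λ|data] = 7.804

Σ counts = 30. Posterior: Gamma(shape = 5.9+30 = 35.9, rate = 0.6+4 = 4.6).
Mode = (α−1)/β = 34.9/4.6 = 7.587.
Mean = α/β = 35.9/4.6 = 7.804.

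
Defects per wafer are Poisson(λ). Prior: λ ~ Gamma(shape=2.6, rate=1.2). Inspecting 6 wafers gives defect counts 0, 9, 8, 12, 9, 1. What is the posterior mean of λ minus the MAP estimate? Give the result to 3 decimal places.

0.139

Σ counts = 39. Posterior: Gamma(shape = 2.6+39 = 41.6, rate = 1.2+6 = 7.2).
Mode = (α−1)/β = 40.6/7.2 = 5.639.
Mean = α/β = 41.6/7.2 = 5.778.
Difference = 5.778 − 5.639 = 0.139.
Right-skewed posterior ⇒ mode < mean.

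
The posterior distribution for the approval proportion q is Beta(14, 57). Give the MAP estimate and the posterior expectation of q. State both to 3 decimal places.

Mode = (14−1)/(14+57−2) = 13/69 = 0.188.
Mean = 14/(14+57) = 14/71 = 0.197.
Mean > mode: the posterior has a right tail.

q_MAP = 0.188, E[q|data] = 0.197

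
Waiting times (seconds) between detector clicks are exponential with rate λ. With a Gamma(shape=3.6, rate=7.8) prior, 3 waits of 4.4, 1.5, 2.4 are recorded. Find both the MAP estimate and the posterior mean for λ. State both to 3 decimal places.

λ_MAP = 0.348, E[λ|data] = 0.410

Σ times = 8.3. Posterior: Gamma(shape = 3.6+3 = 6.6, rate = 7.8+8.3 = 16.1).
Mode = (α−1)/β = 5.6/16.1 = 0.348.
Mean = α/β = 6.6/16.1 = 0.410.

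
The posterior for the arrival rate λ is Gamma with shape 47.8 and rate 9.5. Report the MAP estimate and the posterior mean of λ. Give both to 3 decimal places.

Mode = (α−1)/β = 46.8/9.5 = 4.926.
Mean = α/β = 47.8/9.5 = 5.032.
The mean is pulled above the mode by the posterior's right skew.

MAP estimate = 4.926, posterior mean = 5.032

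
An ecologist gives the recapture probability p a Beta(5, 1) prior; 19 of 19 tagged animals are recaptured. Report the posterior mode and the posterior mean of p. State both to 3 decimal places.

Posterior: Beta(5+19, 1+0) = Beta(24, 1).
Since β = 1 ≤ 1 and α > 1, the Beta density is monotone increasing on [0,1]; the mode is at 1.
Mean = 24/(24+1) = 0.960.

posterior mode = 1.000, posterior mean = 0.960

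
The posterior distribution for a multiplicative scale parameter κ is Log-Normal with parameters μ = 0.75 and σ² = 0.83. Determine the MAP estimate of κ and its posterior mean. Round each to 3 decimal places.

κ_MAP = 0.923, E[κ|data] = 3.206

Mode = exp(μ − σ²) = exp(-0.08) = 0.923.
Mean = exp(μ + σ²/2) = exp(1.165) = 3.206.
The mean is pulled above the mode by the posterior's right skew.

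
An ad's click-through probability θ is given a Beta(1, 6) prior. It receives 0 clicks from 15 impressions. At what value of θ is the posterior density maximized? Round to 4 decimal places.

0.0000

Posterior: Beta(1+0, 6+15) = Beta(1, 21).
Since α = 1 ≤ 1 and β > 1, the Beta density is monotone decreasing on [0,1]; the mode is at 0.
Mean = 1/(1+21) = 0.0455.
This is the posterior mode — the MAP estimate.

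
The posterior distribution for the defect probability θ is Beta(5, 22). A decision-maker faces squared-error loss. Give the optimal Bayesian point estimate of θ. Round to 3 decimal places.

Mode = (5−1)/(5+22−2) = 4/25 = 0.160.
Mean = 5/(5+22) = 5/27 = 0.185.
Squared-error loss ⇒ the optimal estimator is the posterior mean.

0.185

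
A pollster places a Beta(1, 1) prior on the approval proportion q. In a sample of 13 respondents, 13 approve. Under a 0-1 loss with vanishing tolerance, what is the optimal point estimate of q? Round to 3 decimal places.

Posterior: Beta(1+13, 1+0) = Beta(14, 1).
Since β = 1 ≤ 1 and α > 1, the Beta density is monotone increasing on [0,1]; the mode is at 1.
Mean = 14/(14+1) = 0.933.
This is the posterior mode — the MAP estimate.

1.000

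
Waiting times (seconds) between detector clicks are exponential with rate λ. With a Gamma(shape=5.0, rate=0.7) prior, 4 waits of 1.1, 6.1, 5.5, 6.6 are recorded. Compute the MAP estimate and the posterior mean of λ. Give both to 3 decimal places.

Σ times = 19.3. Posterior: Gamma(shape = 5.0+4 = 9.0, rate = 0.7+19.3 = 20.0).
Mode = (α−1)/β = 8.0/20.0 = 0.400.
Mean = α/β = 9.0/20.0 = 0.450.
Right-skewed posterior ⇒ mode < mean.

MAP = 0.400, posterior mean = 0.450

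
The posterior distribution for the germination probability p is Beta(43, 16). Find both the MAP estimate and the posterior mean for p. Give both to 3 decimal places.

p_MAP = 0.737, E[p|data] = 0.729

Mode = (43−1)/(43+16−2) = 42/57 = 0.737.
Mean = 43/(43+16) = 43/59 = 0.729.
Mode > mean: the posterior has a left tail.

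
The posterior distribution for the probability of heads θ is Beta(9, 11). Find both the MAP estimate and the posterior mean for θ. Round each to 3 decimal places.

Mode = (9−1)/(9+11−2) = 8/18 = 0.444.
Mean = 9/(9+11) = 9/20 = 0.450.

MAP: 0.444. Posterior mean: 0.450.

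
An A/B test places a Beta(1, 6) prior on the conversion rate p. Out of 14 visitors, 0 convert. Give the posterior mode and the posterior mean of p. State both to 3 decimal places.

Posterior: Beta(1+0, 6+14) = Beta(1, 20).
Since α = 1 ≤ 1 and β > 1, the Beta density is monotone decreasing on [0,1]; the mode is at 0.
Mean = 1/(1+20) = 0.048.

MAP: 0.000. Posterior mean: 0.048.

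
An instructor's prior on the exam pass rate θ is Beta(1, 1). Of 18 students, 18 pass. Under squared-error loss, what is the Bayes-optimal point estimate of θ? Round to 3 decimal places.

Posterior: Beta(1+18, 1+0) = Beta(19, 1).
Since β = 1 ≤ 1 and α > 1, the Beta density is monotone increasing on [0,1]; the mode is at 1.
Mean = 19/(19+1) = 0.950.
Squared-error loss ⇒ the optimal estimator is the posterior mean.

0.950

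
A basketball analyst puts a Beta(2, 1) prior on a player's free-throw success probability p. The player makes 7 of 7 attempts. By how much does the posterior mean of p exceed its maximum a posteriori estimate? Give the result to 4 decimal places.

-0.1000

Posterior: Beta(2+7, 1+0) = Beta(9, 1).
Since β = 1 ≤ 1 and α > 1, the Beta density is monotone increasing on [0,1]; the mode is at 1.
Mean = 9/(9+1) = 0.9000.
Difference = 0.9000 − 1.0000 = -0.1000.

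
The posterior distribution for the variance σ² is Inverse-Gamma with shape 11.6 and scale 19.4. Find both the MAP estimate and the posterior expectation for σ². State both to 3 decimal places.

Mode = β/(α+1) = 19.4/12.6 = 1.540.
Mean = β/(α−1) = 19.4/10.6 = 1.830.

σ²_MAP = 1.540, E[σ²|data] = 1.830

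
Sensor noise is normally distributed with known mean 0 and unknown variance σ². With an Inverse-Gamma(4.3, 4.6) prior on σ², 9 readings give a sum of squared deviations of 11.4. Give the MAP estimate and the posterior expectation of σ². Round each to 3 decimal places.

Posterior: Inverse-Gamma(shape = 4.3+9/2 = 8.8, scale = 4.6+11.4/2 = 10.3).
Mode = β/(α+1) = 10.3/9.8 = 1.051.
Mean = β/(α−1) = 10.3/7.8 = 1.321.

MAP: 1.051. Posterior mean: 1.321.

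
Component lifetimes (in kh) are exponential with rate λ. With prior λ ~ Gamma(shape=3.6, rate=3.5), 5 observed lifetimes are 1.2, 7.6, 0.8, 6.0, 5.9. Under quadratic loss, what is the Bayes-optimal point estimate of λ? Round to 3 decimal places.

Σ times = 21.5. Posterior: Gamma(shape = 3.6+5 = 8.6, rate = 3.5+21.5 = 25.0).
Mode = (α−1)/β = 7.6/25.0 = 0.304.
Mean = α/β = 8.6/25.0 = 0.344.
Quadratic loss ⇒ the optimal estimator is the posterior mean.

0.344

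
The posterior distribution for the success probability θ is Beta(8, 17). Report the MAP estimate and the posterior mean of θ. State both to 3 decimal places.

Mode = (8−1)/(8+17−2) = 7/23 = 0.304.
Mean = 8/(8+17) = 8/25 = 0.320.

MAP = 0.304, posterior mean = 0.320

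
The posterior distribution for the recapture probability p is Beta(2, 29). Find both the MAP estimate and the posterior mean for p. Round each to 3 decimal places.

Mode = (2−1)/(2+29−2) = 1/29 = 0.034.
Mean = 2/(2+29) = 2/31 = 0.065.
Right-skewed posterior ⇒ mode < mean.

MAP = 0.034, posterior mean = 0.065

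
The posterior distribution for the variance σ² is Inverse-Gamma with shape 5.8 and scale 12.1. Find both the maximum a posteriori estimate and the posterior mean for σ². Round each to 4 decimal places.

MAP = 1.7794, posterior mean = 2.5208

Mode = β/(α+1) = 12.1/6.8 = 1.7794.
Mean = β/(α−1) = 12.1/4.8 = 2.5208.
Mean > mode: the posterior has a right tail.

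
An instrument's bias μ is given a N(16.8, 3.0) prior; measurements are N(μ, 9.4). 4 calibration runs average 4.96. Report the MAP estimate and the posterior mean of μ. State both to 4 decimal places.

MAP = 10.1607; posterior mean = 10.1607

Posterior for μ is Normal. Precision-weighted mean: (1/3.0·16.8 + 4/9.4·4.96) / (1/3.0 + 4/9.4) = 10.1607.
A Normal posterior is symmetric, so mode = mean.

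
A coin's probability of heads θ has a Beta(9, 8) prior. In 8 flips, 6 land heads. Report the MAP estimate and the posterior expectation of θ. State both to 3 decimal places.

MAP = 0.609; posterior mean = 0.600

Posterior: Beta(9+6, 8+2) = Beta(15, 10).
Mode = (15−1)/(15+10−2) = 14/23 = 0.609.
Mean = 15/(15+10) = 15/25 = 0.600.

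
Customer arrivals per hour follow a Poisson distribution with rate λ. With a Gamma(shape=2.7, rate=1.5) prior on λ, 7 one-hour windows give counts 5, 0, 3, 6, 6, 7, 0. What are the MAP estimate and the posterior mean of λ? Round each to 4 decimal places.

Σ counts = 27. Posterior: Gamma(shape = 2.7+27 = 29.7, rate = 1.5+7 = 8.5).
Mode = (α−1)/β = 28.7/8.5 = 3.3765.
Mean = α/β = 29.7/8.5 = 3.4941.

MAP estimate = 3.3765, posterior mean = 3.4941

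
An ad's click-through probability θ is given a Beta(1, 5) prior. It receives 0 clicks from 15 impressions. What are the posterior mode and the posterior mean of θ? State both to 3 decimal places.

θ_MAP = 0.000, E[θ|data] = 0.048

Posterior: Beta(1+0, 5+15) = Beta(1, 20).
Since α = 1 ≤ 1 and β > 1, the Beta density is monotone decreasing on [0,1]; the mode is at 0.
Mean = 1/(1+20) = 0.048.
The mean is pulled above the mode by the posterior's right skew.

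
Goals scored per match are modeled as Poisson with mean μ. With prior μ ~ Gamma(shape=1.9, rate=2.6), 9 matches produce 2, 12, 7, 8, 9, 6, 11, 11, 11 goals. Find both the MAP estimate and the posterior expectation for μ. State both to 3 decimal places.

Σ counts = 77. Posterior: Gamma(shape = 1.9+77 = 78.9, rate = 2.6+9 = 11.6).
Mode = (α−1)/β = 77.9/11.6 = 6.716.
Mean = α/β = 78.9/11.6 = 6.802.
The mean is pulled above the mode by the posterior's right skew.

MAP: 6.716. Posterior mean: 6.802.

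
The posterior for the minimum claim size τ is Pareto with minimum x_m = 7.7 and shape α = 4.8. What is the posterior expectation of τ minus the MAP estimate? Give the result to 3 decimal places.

2.026

The Pareto density is strictly decreasing on [x_m, ∞), so the mode is x_m = 7.700.
Mean = α·x_m/(α−1) = 4.8·7.7/3.8 = 9.726.
Difference = 9.726 − 7.700 = 2.026.
Mean > mode: the posterior has a right tail.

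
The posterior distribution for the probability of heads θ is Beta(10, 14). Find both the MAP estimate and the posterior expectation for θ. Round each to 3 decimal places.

MAP: 0.409. Posterior mean: 0.417.

Mode = (10−1)/(10+14−2) = 9/22 = 0.409.
Mean = 10/(10+14) = 10/24 = 0.417.
The mean is pulled above the mode by the posterior's right skew.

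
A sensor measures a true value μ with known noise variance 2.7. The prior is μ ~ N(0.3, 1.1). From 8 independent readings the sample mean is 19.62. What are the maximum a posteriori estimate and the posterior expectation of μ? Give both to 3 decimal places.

Posterior for μ is Normal. Precision-weighted mean: (1/1.1·0.3 + 8/2.7·19.62) / (1/1.1 + 8/2.7) = 15.084.
A Normal posterior is symmetric, so mode = mean.

MAP = 15.084, posterior mean = 15.084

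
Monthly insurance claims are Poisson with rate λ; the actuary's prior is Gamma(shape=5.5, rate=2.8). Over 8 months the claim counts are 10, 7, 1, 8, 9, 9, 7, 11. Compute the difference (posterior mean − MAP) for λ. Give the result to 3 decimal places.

0.093

Σ counts = 62. Posterior: Gamma(shape = 5.5+62 = 67.5, rate = 2.8+8 = 10.8).
Mode = (α−1)/β = 66.5/10.8 = 6.157.
Mean = α/β = 67.5/10.8 = 6.250.
Difference = 6.250 − 6.157 = 0.093.
The posterior is right-skewed, so the mean exceeds the mode.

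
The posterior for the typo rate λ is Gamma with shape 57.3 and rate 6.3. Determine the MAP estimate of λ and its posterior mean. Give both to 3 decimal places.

MAP = 8.937, posterior mean = 9.095

Mode = (α−1)/β = 56.3/6.3 = 8.937.
Mean = α/β = 57.3/6.3 = 9.095.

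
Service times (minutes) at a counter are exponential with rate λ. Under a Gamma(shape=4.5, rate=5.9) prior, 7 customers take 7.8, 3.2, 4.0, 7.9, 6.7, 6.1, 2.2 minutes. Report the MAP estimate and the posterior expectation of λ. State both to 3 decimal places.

Σ times = 37.9. Posterior: Gamma(shape = 4.5+7 = 11.5, rate = 5.9+37.9 = 43.8).
Mode = (α−1)/β = 10.5/43.8 = 0.240.
Mean = α/β = 11.5/43.8 = 0.263.

MAP estimate = 0.240, posterior expectation = 0.263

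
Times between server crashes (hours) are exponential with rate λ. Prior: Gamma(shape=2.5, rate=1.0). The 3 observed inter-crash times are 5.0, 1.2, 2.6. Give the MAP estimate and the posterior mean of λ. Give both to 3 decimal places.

Σ times = 8.8. Posterior: Gamma(shape = 2.5+3 = 5.5, rate = 1.0+8.8 = 9.8).
Mode = (α−1)/β = 4.5/9.8 = 0.459.
Mean = α/β = 5.5/9.8 = 0.561.

MAP = 0.459, posterior mean = 0.561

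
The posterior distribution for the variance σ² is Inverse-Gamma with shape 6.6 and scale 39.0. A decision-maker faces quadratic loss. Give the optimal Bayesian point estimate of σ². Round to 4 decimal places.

6.9643

Mode = β/(α+1) = 39.0/7.6 = 5.1316.
Mean = β/(α−1) = 39.0/5.6 = 6.9643.
Quadratic loss ⇒ the optimal estimator is the posterior mean.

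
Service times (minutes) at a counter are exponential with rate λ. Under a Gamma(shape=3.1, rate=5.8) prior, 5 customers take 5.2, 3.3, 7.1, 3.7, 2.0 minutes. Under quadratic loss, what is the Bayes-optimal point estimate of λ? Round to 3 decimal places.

0.299

Σ times = 21.3. Posterior: Gamma(shape = 3.1+5 = 8.1, rate = 5.8+21.3 = 27.1).
Mode = (α−1)/β = 7.1/27.1 = 0.262.
Mean = α/β = 8.1/27.1 = 0.299.
Quadratic loss ⇒ the optimal estimator is the posterior mean.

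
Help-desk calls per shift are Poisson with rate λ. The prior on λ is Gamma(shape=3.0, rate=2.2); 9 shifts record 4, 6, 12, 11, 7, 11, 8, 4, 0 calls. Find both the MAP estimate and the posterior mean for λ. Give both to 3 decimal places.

MAP = 5.804; posterior mean = 5.893

Σ counts = 63. Posterior: Gamma(shape = 3.0+63 = 66.0, rate = 2.2+9 = 11.2).
Mode = (α−1)/β = 65.0/11.2 = 5.804.
Mean = α/β = 66.0/11.2 = 5.893.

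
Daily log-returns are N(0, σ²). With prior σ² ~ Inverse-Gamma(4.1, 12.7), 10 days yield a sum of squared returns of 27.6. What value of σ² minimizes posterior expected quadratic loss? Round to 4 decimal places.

Posterior: Inverse-Gamma(shape = 4.1+10/2 = 9.1, scale = 12.7+27.6/2 = 26.5).
Mode = β/(α+1) = 26.5/10.1 = 2.6238.
Mean = β/(α−1) = 26.5/8.1 = 3.2716.
Quadratic loss ⇒ the optimal estimator is the posterior mean.

3.2716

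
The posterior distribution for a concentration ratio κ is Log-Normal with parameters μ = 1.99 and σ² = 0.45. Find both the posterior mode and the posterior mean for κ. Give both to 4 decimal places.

Mode = exp(μ − σ²) = exp(1.54) = 4.6646.
Mean = exp(μ + σ²/2) = exp(2.215) = 9.1614.
Right-skewed posterior ⇒ mode < mean.

κ_MAP = 4.6646, E[κ|data] = 9.1614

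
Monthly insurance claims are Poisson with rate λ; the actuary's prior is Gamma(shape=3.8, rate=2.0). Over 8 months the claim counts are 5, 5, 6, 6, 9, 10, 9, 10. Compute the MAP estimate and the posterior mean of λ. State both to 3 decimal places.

Σ counts = 60. Posterior: Gamma(shape = 3.8+60 = 63.8, rate = 2.0+8 = 10.0).
Mode = (α−1)/β = 62.8/10.0 = 6.280.
Mean = α/β = 63.8/10.0 = 6.380.

λ_MAP = 6.280, E[λ|data] = 6.380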